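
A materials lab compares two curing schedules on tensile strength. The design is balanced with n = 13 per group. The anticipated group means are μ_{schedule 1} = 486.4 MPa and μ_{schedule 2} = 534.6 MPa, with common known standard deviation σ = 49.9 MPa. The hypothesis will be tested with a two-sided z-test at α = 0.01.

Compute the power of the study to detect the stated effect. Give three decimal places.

Standardized effect: d = |μ_{schedule 1} − μ_{schedule 2}| / σ = |486.4 − 534.6| / 49.9 = 0.9659
Noncentrality parameter: δ = d·√(n/2) = 0.9659 × √(13/2) = 2.4627
Critical value for a two-sided test at α = 0.01: z_{α/2} = 2.576.
Power = Φ(δ − 2.576) + Φ(−δ − 2.576) = Φ(-0.113) + Φ(-5.038) = 0.4549 + 0.0000 = 0.4549.

Power ≈ 0.455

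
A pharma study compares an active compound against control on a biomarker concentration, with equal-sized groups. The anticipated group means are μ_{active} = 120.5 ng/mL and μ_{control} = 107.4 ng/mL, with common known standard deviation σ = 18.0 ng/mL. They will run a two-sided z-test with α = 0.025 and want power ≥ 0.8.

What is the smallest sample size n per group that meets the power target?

n = 36 per group

Standardized effect: d = |μ_{active} − μ_{control}| / σ = |120.5 − 107.4| / 18.0 = 0.7278
Set Φ(δ − 2.241) = 0.8; then δ − 2.241 = Φ⁻¹(0.8) = 0.842, giving δ = 3.083.
(For δ > 0 the lower-tail rejection region contributes negligibly to power, so the one-term inversion is standard.)
δ = d·√(n/2) ⇒ n = 2(δ/d)² = 2 × (3.083 / 0.7278)² = 35.89.
Round up to the next whole unit.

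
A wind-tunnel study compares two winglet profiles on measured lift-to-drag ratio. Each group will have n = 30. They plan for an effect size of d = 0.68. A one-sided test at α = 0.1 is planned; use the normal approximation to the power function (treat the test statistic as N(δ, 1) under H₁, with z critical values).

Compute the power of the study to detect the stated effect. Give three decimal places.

Noncentrality parameter: δ = d·√(n/2) = 0.68 × √(30/2) = 2.6336
Critical value for a one-sided test at α = 0.1: z_α = 1.282.
Power = P(Z > 1.282 − δ) = Φ(1.352) = 0.9118.

Power ≈ 0.912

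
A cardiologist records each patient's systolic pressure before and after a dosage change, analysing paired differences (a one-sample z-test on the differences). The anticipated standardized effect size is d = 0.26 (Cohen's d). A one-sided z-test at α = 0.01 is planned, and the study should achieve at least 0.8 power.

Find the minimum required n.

n = 149

For power 0.8 need Φ(δ − z_{0.01}) = 0.8, so δ = z_{0.01} + z_{0.20} = 2.326 + 0.842 = 3.168.
δ = d·√n ⇒ n = (δ/d)² = (3.168 / 0.26)² = 148.46.
Round up to the next whole unit.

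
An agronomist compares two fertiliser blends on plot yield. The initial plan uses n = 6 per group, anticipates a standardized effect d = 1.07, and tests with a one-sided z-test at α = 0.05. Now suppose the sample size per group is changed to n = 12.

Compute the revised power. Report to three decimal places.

With n = 12 per group: δ = d·√(n/2) = 1.07 × √(12/2) = 2.6210. Critical value z_{0.05} = 1.645.
Revised power = P(Z > 1.645 − δ) = Φ(0.976) = 0.8355.

Power ≈ 0.835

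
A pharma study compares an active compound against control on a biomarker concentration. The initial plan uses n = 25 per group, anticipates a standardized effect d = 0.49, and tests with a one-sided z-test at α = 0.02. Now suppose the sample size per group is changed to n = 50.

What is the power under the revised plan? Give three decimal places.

Power ≈ 0.654

With n = 50 per group: δ = d·√(n/2) = 0.49 × √(50/2) = 2.4500. Critical value z_{0.02} = 2.054.
Revised power = P(Z > 2.054 − δ) = Φ(0.396) = 0.6540.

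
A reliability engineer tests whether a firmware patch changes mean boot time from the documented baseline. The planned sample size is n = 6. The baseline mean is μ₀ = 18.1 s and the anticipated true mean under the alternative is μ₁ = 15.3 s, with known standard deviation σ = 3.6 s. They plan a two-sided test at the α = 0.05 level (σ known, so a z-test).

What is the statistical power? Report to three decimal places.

Standardized effect: d = |μ₁ − μ₀| / σ = |15.3 − 18.1| / 3.6 = 0.7778
Noncentrality parameter: δ = d·√n = 0.7778 × √6 = 1.9052
Critical value for a two-sided test at α = 0.05: z_{α/2} = 1.960.
Power = Φ(δ − 1.960) + Φ(−δ − 1.960) = Φ(-0.055) + Φ(-3.865) = 0.4781 + 0.0001 = 0.4782.

Power ≈ 0.478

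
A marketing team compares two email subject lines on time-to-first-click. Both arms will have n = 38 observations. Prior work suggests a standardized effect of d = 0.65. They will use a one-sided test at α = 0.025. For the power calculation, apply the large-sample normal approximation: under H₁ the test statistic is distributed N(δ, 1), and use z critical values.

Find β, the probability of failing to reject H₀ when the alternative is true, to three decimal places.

β ≈ 0.191

Noncentrality parameter: δ = d·√(n/2) = 0.65 × √(38/2) = 2.8333
One-sided α = 0.025 → critical value z_{0.025} = 1.960.
Power = Φ(δ − 1.960) = Φ(0.873) = 0.8088.
Type II error: β = 1 − power = 1 − 0.8088 = 0.1912.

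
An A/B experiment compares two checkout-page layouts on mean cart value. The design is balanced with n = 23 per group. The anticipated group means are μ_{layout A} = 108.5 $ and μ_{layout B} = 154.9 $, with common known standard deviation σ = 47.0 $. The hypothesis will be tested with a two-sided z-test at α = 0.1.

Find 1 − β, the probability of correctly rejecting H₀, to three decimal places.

Standardized effect: d = |μ_{layout A} − μ_{layout B}| / σ = |108.5 − 154.9| / 47.0 = 0.9872
Noncentrality parameter: δ = d·√(n/2) = 0.9872 × √(23/2) = 3.3479
Two-sided α = 0.1 → critical value z_{0.05} = 1.645.
Power = Φ(δ − 1.645) + Φ(−δ − 1.645) = Φ(1.703) + Φ(-4.993) = 0.9557 + 0.0000 = 0.9557.

Power ≈ 0.956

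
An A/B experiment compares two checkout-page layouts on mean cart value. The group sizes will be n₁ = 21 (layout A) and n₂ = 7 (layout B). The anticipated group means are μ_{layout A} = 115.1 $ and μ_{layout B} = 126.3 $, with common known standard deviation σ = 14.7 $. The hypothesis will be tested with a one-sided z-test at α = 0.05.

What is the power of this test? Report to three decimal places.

Standardized effect: d = |μ_{layout A} − μ_{layout B}| / σ = |115.1 − 126.3| / 14.7 = 0.7619
Noncentrality parameter: δ = d / √(1/n₁ + 1/n₂) = 0.7619 / √(1/21 + 1/7) = 1.7457
One-sided α = 0.05 → critical value z_{0.05} = 1.645.
Power = Φ(δ − 1.645) = Φ(0.101) = 0.5402.

Power ≈ 0.540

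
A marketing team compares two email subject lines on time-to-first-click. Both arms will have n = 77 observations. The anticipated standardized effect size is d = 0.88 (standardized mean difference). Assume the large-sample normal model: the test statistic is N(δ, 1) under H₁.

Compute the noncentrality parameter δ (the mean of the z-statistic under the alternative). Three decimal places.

The noncentrality parameter scales effect size by the design's sample-size factor: δ = d·√(n/2) = 0.88 × √(77/2) = 5.4603

δ ≈ 5.460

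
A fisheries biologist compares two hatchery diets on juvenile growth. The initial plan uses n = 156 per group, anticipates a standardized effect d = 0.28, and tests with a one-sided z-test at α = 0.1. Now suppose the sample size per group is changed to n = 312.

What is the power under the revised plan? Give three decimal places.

With n = 312 per group: δ = d·√(n/2) = 0.28 × √(312/2) = 3.4972. Critical value z_{0.1} = 1.282.
Revised power = P(Z > 1.282 − δ) = Φ(2.216) = 0.9866.

Power ≈ 0.987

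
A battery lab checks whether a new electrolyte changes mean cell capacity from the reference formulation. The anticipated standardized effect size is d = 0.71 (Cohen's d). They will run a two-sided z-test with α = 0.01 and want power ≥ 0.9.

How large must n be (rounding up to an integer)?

For power 0.9 need Φ(δ − z_{0.005}) = 0.9, so δ = z_{0.005} + z_{0.10} = 2.576 + 1.282 = 3.857.
(Ignoring the negligible lower-tail rejection probability gives the usual closed-form inversion.)
δ = d·√n ⇒ n = (δ/d)² = (3.857 / 0.71)² = 29.52.
Rounding up, n = 30.

n = 30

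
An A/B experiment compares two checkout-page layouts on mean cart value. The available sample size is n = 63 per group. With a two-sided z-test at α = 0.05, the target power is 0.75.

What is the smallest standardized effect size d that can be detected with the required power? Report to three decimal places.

Required noncentrality: δ = z_{0.025} + z_{0.25} = 1.960 + 0.674 = 2.634.
(The second rejection-region term Φ(−δ − z_{α/2}) is negligible and dropped.)
δ = d·√(n/2) ⇒ d = δ/√(n/2) = 2.634/√(63/2) = 0.4694.

d ≈ 0.469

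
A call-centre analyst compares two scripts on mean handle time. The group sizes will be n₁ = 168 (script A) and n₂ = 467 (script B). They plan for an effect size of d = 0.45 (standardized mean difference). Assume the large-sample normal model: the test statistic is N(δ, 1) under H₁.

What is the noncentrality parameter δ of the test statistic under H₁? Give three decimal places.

δ = d / √(1/n₁ + 1/n₂) = 0.45 / √(1/168 + 1/467) = 5.0019

δ ≈ 5.002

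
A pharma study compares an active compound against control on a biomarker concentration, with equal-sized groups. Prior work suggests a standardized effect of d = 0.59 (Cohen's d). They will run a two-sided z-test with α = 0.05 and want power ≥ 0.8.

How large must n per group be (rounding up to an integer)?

n = 46 per group

For power 0.8 need Φ(δ − z_{0.025}) = 0.8, so δ = z_{0.025} + z_{0.20} = 1.960 + 0.842 = 2.802.
(Ignoring the negligible lower-tail rejection probability gives the usual closed-form inversion.)
δ = d·√(n/2) ⇒ n = 2(δ/d)² = 2 × (2.802 / 0.59)² = 45.10.
Rounding up, n = 46 per group.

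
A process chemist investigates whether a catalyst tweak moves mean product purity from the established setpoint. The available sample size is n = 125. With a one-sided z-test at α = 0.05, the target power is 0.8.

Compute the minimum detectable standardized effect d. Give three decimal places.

d ≈ 0.222

Need Φ(δ − 1.645) = 0.8, so δ = 1.645 + 0.842 = 2.486.
δ = d·√n ⇒ d = δ/√n = 2.486/√125 = 0.2224.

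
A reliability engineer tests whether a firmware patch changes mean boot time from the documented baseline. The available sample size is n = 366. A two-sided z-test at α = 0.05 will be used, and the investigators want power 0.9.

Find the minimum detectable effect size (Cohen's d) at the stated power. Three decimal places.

d ≈ 0.169

Required noncentrality: δ = z_{0.025} + z_{0.10} = 1.960 + 1.282 = 3.242.
(The second rejection-region term Φ(−δ − z_{α/2}) is negligible and dropped.)
δ = d·√n ⇒ d = δ/√n = 3.242/√366 = 0.1694.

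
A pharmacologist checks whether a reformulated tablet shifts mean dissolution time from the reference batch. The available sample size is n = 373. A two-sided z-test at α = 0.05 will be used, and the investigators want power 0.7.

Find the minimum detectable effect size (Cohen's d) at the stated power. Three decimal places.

d ≈ 0.129

Required noncentrality: δ = z_{0.025} + z_{0.30} = 1.960 + 0.524 = 2.484.
(The second rejection-region term Φ(−δ − z_{α/2}) is negligible and dropped.)
δ = d·√n ⇒ d = δ/√n = 2.484/√373 = 0.1286.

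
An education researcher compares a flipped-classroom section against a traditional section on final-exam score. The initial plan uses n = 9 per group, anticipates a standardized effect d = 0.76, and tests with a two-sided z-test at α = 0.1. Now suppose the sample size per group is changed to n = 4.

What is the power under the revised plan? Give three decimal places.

With n = 4 per group: δ = d·√(n/2) = 0.76 × √(4/2) = 1.0748. Critical value z_{0.05} = 1.645.
Revised power = Φ(δ − 1.645) + Φ(−δ − 1.645) = Φ(-0.570) + Φ(-2.720) = 0.2843 + 0.0033 = 0.2876.

Power ≈ 0.288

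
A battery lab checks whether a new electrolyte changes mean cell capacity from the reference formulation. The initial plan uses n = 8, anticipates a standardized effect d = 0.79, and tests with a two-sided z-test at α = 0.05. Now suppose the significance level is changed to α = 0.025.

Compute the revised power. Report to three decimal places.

Power ≈ 0.497

δ = d·√n = 0.79 × √8 = 2.2345 (unchanged). New critical value: z_{0.0125} = 2.241.
Revised power = Φ(δ − 2.241) + Φ(−δ − 2.241) = Φ(-0.007) + Φ(-4.476) = 0.4972 + 0.0000 = 0.4972.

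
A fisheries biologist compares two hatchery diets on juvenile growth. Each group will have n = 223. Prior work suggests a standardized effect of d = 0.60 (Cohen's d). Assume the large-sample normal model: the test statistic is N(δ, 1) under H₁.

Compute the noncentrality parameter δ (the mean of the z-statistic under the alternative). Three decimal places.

The noncentrality parameter scales effect size by the design's sample-size factor: δ = d·√(n/2) = 0.60 × √(223/2) = 6.3356

δ ≈ 6.336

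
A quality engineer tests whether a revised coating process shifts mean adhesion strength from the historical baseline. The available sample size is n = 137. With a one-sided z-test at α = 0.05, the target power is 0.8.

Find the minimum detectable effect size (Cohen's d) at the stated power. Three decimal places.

d ≈ 0.212

Required noncentrality: δ = z_{0.05} + z_{0.20} = 1.645 + 0.842 = 2.486.
δ = d·√n ⇒ d = δ/√n = 2.486/√137 = 0.2124.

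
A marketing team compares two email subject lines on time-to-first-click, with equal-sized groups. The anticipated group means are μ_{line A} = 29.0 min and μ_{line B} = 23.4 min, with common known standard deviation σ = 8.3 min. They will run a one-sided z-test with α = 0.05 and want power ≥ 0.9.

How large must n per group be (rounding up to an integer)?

Standardized effect: d = |μ_{line A} − μ_{line B}| / σ = |29.0 − 23.4| / 8.3 = 0.6747
Set Φ(δ − 1.645) = 0.9; then δ − 1.645 = Φ⁻¹(0.9) = 1.282, giving δ = 2.926.
δ = d·√(n/2) ⇒ n = 2(δ/d)² = 2 × (2.926 / 0.6747)² = 37.63.
Round up to the next whole unit.

n = 38 per group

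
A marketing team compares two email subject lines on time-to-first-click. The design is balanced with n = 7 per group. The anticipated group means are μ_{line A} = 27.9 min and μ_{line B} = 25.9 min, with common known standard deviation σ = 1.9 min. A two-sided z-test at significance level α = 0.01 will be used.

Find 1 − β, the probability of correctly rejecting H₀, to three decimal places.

Power ≈ 0.272

Standardized effect: d = |μ_{line A} − μ_{line B}| / σ = |27.9 − 25.9| / 1.9 = 1.0526
Noncentrality parameter: δ = d·√(n/2) = 1.0526 × √(7/2) = 1.9693
Critical value for a two-sided test at α = 0.01: z_{α/2} = 2.576.
Power = Φ(δ − 2.576) + Φ(−δ − 2.576) = Φ(-0.607) + Φ(-4.545) = 0.2721 + 0.0000 = 0.2721.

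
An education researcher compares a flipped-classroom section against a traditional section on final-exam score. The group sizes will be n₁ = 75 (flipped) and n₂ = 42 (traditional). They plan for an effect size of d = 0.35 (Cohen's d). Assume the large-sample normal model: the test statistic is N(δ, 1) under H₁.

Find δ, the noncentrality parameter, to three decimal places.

The noncentrality parameter scales effect size by the design's sample-size factor: δ = d / √(1/n₁ + 1/n₂) = 0.35 / √(1/75 + 1/42) = 1.8161

δ ≈ 1.816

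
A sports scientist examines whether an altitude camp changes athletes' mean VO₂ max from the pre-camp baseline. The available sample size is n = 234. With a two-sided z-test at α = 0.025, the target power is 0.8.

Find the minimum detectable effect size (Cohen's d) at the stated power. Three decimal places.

d ≈ 0.202

Need Φ(δ − 2.241) = 0.8, so δ = 2.241 + 0.842 = 3.083.
(The second rejection-region term Φ(−δ − z_{α/2}) is negligible and dropped.)
δ = d·√n ⇒ d = δ/√n = 3.083/√234 = 0.2015.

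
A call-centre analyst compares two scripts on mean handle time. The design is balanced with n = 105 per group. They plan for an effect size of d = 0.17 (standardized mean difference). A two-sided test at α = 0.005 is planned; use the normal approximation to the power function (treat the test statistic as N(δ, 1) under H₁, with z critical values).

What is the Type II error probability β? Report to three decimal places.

β ≈ 0.942

Noncentrality parameter: δ = d·√(n/2) = 0.17 × √(105/2) = 1.2318
Critical value for a two-sided test at α = 0.005: z_{α/2} = 2.807.
Power = Φ(δ − 2.807) + Φ(−δ − 2.807) = Φ(-1.575) + Φ(-4.039) = 0.0576 + 0.0000 = 0.0576.
Type II error: β = 1 − power = 1 − 0.0576 = 0.9424.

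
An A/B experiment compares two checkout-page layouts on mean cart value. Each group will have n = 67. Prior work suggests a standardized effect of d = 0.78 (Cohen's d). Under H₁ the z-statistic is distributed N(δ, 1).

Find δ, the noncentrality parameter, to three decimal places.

δ ≈ 4.515

δ = d·√(n/2) = 0.78 × √(67/2) = 4.5146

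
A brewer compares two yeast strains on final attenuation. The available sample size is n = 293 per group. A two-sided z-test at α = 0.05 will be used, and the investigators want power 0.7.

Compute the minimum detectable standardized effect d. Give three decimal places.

d ≈ 0.205

Required noncentrality: δ = z_{0.025} + z_{0.30} = 1.960 + 0.524 = 2.484.
(Lower-tail contribution to power is negligible for δ > 0.)
δ = d·√(n/2) ⇒ d = δ/√(n/2) = 2.484/√(293/2) = 0.2053.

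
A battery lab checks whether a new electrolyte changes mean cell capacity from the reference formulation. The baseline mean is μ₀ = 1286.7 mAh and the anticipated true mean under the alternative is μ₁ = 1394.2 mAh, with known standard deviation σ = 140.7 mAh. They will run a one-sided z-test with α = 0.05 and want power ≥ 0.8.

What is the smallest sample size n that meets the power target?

Standardized effect: d = |μ₁ − μ₀| / σ = |1394.2 − 1286.7| / 140.7 = 0.7640
For power 0.8 need Φ(δ − z_{0.05}) = 0.8, so δ = z_{0.05} + z_{0.20} = 1.645 + 0.842 = 2.486.
δ = d·√n ⇒ n = (δ/d)² = (2.486 / 0.7640)² = 10.59.
Round up to the next whole unit.

n = 11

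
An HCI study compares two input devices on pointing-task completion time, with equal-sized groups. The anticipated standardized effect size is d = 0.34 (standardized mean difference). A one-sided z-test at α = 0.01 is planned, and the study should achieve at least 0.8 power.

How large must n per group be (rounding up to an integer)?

For power 0.8 need Φ(δ − z_{0.01}) = 0.8, so δ = z_{0.01} + z_{0.20} = 2.326 + 0.842 = 3.168.
δ = d·√(n/2) ⇒ n = 2(δ/d)² = 2 × (3.168 / 0.34)² = 173.63.
Round up to the next whole unit.

n = 174 per group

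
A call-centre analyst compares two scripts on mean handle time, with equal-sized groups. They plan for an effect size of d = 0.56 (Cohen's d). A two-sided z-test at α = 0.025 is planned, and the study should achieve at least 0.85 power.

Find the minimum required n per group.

Set Φ(δ − 2.241) = 0.85; then δ − 2.241 = Φ⁻¹(0.85) = 1.036, giving δ = 3.278.
(The Φ(−δ − z_{α/2}) term is vanishingly small for δ > 0 and is dropped in the standard sample-size formula.)
δ = d·√(n/2) ⇒ n = 2(δ/d)² = 2 × (3.278 / 0.56)² = 68.52.
Rounding up, n = 69 per group.

n = 69 per group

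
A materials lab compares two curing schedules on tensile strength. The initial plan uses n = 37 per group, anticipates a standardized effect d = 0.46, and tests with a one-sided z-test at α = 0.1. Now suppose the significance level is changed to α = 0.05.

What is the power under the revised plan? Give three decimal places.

δ = d·√(n/2) = 0.46 × √(37/2) = 1.9785 (unchanged). New critical value: z_{0.05} = 1.645.
Revised power = P(Z > 1.645 − δ) = Φ(0.334) = 0.6307.

Power ≈ 0.631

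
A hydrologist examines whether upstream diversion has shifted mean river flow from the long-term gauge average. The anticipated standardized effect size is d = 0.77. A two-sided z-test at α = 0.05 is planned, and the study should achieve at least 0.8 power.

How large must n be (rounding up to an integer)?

n = 14

Set Φ(δ − 1.960) = 0.8; then δ − 1.960 = Φ⁻¹(0.8) = 0.842, giving δ = 2.802.
(For δ > 0 the lower-tail rejection region contributes negligibly to power, so the one-term inversion is standard.)
δ = d·√n ⇒ n = (δ/d)² = (2.802 / 0.77)² = 13.24.
Rounding up, n = 14.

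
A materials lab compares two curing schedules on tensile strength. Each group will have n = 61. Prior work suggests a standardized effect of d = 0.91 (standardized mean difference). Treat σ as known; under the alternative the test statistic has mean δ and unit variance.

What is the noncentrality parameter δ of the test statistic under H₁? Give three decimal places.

The noncentrality parameter scales effect size by the design's sample-size factor: δ = d·√(n/2) = 0.91 × √(61/2) = 5.0256

δ ≈ 5.026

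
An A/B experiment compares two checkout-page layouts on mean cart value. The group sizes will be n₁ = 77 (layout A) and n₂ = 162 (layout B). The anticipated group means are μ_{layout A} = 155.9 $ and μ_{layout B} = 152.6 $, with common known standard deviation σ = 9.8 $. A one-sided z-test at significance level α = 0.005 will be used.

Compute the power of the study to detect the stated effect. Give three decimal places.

Standardized effect: d = |μ_{layout A} − μ_{layout B}| / σ = |155.9 − 152.6| / 9.8 = 0.3367
Noncentrality parameter: δ = d / √(1/n₁ + 1/n₂) = 0.3367 / √(1/77 + 1/162) = 2.4327
One-sided α = 0.005 → critical value z_{0.005} = 2.576.
Power = Φ(δ − 2.576) = Φ(-0.143) = 0.4431.

Power ≈ 0.443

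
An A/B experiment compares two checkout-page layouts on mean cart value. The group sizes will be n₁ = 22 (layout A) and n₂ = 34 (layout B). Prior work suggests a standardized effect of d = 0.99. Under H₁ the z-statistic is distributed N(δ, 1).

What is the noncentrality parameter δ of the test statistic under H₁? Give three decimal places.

δ ≈ 3.618

δ = d / √(1/n₁ + 1/n₂) = 0.99 / √(1/22 + 1/34) = 3.6182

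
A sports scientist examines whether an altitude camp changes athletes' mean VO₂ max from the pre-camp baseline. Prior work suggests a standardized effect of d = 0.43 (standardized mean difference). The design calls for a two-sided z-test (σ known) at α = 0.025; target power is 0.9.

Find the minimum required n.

For power 0.9 need Φ(δ − z_{0.0125}) = 0.9, so δ = z_{0.0125} + z_{0.10} = 2.241 + 1.282 = 3.523.
(Ignoring the negligible lower-tail rejection probability gives the usual closed-form inversion.)
δ = d·√n ⇒ n = (δ/d)² = (3.523 / 0.43)² = 67.12.
Rounding up, n = 68.

n = 68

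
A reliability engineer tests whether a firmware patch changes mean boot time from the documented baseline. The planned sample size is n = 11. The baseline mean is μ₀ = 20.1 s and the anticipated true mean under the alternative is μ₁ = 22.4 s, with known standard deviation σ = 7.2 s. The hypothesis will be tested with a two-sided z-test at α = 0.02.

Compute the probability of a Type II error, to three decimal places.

Standardized effect: d = |μ₁ − μ₀| / σ = |22.4 − 20.1| / 7.2 = 0.3194
Noncentrality parameter: δ = d·√n = 0.3194 × √11 = 1.0595
Two-sided α = 0.02 → critical value z_{0.01} = 2.326.
Power = Φ(δ − 2.326) + Φ(−δ − 2.326) = Φ(-1.267) + Φ(-3.386) = 0.1026 + 0.0004 = 0.1030.
Type II error: β = 1 − power = 1 − 0.1030 = 0.8970.

β ≈ 0.897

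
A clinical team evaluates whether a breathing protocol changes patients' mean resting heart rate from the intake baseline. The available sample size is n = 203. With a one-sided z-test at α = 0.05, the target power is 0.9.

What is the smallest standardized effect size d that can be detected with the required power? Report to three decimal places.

Required noncentrality: δ = z_{0.05} + z_{0.10} = 1.645 + 1.282 = 2.926.
δ = d·√n ⇒ d = δ/√n = 2.926/√203 = 0.2054.

d ≈ 0.205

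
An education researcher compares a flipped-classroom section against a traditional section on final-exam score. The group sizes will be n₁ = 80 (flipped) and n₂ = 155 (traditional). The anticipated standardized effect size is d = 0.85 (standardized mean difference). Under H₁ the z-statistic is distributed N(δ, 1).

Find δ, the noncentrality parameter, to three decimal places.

δ = d / √(1/n₁ + 1/n₂) = 0.85 / √(1/80 + 1/155) = 6.1744

δ ≈ 6.174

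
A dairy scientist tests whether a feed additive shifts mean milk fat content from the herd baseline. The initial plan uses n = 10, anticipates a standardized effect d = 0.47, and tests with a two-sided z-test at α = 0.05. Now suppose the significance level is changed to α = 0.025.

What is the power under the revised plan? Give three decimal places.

Power ≈ 0.225

δ = d·√n = 0.47 × √10 = 1.4863 (unchanged). New critical value: z_{0.0125} = 2.241.
Revised power = Φ(δ − 2.241) + Φ(−δ − 2.241) = Φ(-0.755) + Φ(-3.728) = 0.2251 + 0.0001 = 0.2252.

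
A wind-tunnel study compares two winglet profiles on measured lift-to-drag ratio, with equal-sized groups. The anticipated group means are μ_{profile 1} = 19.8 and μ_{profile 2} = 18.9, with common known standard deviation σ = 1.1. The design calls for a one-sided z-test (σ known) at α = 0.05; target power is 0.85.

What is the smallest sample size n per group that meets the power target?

Standardized effect: d = |μ_{profile 1} − μ_{profile 2}| / σ = |19.8 − 18.9| / 1.1 = 0.8182
For power 0.85 need Φ(δ − z_{0.05}) = 0.85, so δ = z_{0.05} + z_{0.15} = 1.645 + 1.036 = 2.681.
δ = d·√(n/2) ⇒ n = 2(δ/d)² = 2 × (2.681 / 0.8182)² = 21.48.
Rounding up, n = 22 per group.

n = 22 per group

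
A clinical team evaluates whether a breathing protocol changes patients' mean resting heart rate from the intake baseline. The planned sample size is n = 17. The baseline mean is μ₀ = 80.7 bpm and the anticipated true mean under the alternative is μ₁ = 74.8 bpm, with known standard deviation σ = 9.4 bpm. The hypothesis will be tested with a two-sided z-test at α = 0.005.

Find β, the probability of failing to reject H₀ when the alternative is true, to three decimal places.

β ≈ 0.587

Standardized effect: d = |μ₁ − μ₀| / σ = |74.8 − 80.7| / 9.4 = 0.6277
Noncentrality parameter: δ = d·√n = 0.6277 × √17 = 2.5879
Two-sided α = 0.005 → critical value z_{0.0025} = 2.807.
Power = Φ(δ − 2.807) + Φ(−δ − 2.807) = Φ(-0.219) + Φ(-5.395) = 0.4133 + 0.0000 = 0.4133.
Type II error: β = 1 − power = 1 − 0.4133 = 0.5867.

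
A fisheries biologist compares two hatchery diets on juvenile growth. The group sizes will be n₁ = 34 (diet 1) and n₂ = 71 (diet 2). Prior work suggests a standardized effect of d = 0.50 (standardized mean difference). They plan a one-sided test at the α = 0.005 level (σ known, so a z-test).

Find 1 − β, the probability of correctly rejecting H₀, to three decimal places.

Noncentrality parameter: δ = d / √(1/n₁ + 1/n₂) = 0.50 / √(1/34 + 1/71) = 2.3974
Critical value for a one-sided test at α = 0.005: z_α = 2.576.
Power = Φ(δ − 2.576) = Φ(-0.178) = 0.4292.

Power ≈ 0.429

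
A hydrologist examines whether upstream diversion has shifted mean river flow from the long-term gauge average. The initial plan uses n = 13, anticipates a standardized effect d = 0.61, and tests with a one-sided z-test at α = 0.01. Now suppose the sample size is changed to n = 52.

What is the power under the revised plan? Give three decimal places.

With n = 52: δ = d·√n = 0.61 × √52 = 4.3988. Critical value z_{0.01} = 2.326.
Revised power = Φ(δ − 2.326) = Φ(2.072) = 0.9809.

Power ≈ 0.981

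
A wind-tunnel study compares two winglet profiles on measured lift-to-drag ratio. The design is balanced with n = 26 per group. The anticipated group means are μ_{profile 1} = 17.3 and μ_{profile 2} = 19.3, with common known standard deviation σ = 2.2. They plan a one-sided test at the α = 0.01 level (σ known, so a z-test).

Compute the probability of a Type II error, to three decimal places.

β ≈ 0.171

Standardized effect: d = |μ_{profile 1} − μ_{profile 2}| / σ = |17.3 − 19.3| / 2.2 = 0.9091
Noncentrality parameter: λ = d·√(n/2) = 0.9091 × √(26/2) = 3.2778
Critical value for a one-sided test at α = 0.01: z_α = 2.326.
Power = P(Z > 2.326 − λ) = Φ(0.951) = 0.8293.
Type II error: β = 1 − power = 1 − 0.8293 = 0.1707.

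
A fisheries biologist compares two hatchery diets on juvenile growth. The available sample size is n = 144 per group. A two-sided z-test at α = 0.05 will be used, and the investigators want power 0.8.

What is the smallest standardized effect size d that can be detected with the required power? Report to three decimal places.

Need Φ(δ − 1.960) = 0.8, so δ = 1.960 + 0.842 = 2.802.
(Lower-tail contribution to power is negligible for δ > 0.)
δ = d·√(n/2) ⇒ d = δ/√(n/2) = 2.802/√(144/2) = 0.3302.

d ≈ 0.330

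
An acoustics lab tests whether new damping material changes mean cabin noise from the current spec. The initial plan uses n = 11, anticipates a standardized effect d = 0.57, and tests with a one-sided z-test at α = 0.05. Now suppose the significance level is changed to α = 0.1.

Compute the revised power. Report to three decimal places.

Power ≈ 0.729

δ = d·√n = 0.57 × √11 = 1.8905 (unchanged). New critical value: z_{0.1} = 1.282.
Revised power = P(Z > 1.282 − δ) = Φ(0.609) = 0.7287.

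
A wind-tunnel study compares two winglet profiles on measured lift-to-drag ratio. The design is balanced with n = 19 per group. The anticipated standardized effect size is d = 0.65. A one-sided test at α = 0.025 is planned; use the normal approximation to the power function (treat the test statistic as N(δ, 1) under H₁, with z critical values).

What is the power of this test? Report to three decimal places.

Noncentrality parameter: δ = d·√(n/2) = 0.65 × √(19/2) = 2.0034
Critical value for a one-sided test at α = 0.025: z_α = 1.960.
Power = Φ(δ − 1.960) = Φ(0.043) = 0.5173.

Power ≈ 0.517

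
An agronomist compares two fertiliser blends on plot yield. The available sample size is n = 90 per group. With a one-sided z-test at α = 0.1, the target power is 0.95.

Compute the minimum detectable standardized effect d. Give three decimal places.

Required noncentrality: δ = z_{0.1} + z_{0.05} = 1.282 + 1.645 = 2.926.
δ = d·√(n/2) ⇒ d = δ/√(n/2) = 2.926/√(90/2) = 0.4362.

d ≈ 0.436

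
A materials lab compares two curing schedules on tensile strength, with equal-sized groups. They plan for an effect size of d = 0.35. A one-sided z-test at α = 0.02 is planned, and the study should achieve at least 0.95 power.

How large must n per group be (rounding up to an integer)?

For power 0.95 need Φ(δ − z_{0.02}) = 0.95, so δ = z_{0.02} + z_{0.05} = 2.054 + 1.645 = 3.699.
δ = d·√(n/2) ⇒ n = 2(δ/d)² = 2 × (3.699 / 0.35)² = 223.34.
Rounding up, n = 224 per group.

n = 224 per group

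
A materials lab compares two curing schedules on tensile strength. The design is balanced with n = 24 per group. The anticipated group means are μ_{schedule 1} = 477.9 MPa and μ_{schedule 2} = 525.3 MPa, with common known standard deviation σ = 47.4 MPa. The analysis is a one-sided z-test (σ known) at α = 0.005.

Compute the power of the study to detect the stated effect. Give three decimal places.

Power ≈ 0.813

Standardized effect: d = |μ_{schedule 1} − μ_{schedule 2}| / σ = |477.9 − 525.3| / 47.4 = 1.0000
Noncentrality parameter: δ = d·√(n/2) = 1.0000 × √(24/2) = 3.4641
Critical value for a one-sided test at α = 0.005: z_α = 2.576.
Power = Φ(δ − 2.576) = Φ(0.888) = 0.8128.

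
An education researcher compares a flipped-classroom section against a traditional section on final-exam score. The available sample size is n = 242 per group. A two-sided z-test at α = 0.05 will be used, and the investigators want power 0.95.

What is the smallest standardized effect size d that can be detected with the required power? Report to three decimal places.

d ≈ 0.328

Need Φ(δ − 1.960) = 0.95, so δ = 1.960 + 1.645 = 3.605.
(Lower-tail contribution to power is negligible for δ > 0.)
δ = d·√(n/2) ⇒ d = δ/√(n/2) = 3.605/√(242/2) = 0.3277.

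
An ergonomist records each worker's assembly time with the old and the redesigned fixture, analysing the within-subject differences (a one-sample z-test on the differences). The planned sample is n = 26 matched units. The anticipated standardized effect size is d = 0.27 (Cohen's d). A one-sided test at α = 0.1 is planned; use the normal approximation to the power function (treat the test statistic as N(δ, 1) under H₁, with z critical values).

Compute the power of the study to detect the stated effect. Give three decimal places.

Power ≈ 0.538

Noncentrality parameter: δ = d·√n = 0.27 × √26 = 1.3767
One-sided α = 0.1 → critical value z_{0.1} = 1.282.
Power = Φ(δ − 1.282) = Φ(0.095) = 0.5379.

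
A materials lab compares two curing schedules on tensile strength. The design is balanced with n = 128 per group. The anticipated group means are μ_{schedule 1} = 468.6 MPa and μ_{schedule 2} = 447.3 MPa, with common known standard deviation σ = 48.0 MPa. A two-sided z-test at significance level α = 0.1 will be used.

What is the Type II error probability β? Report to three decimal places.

Standardized effect: d = |μ_{schedule 1} − μ_{schedule 2}| / σ = |468.6 − 447.3| / 48.0 = 0.4438
Noncentrality parameter: δ = d·√(n/2) = 0.4438 × √(128/2) = 3.5500
Critical value for a two-sided test at α = 0.1: z_{α/2} = 1.645.
Power = Φ(δ − 1.645) + Φ(−δ − 1.645) = Φ(1.905) + Φ(-5.195) = 0.9716 + 0.0000 = 0.9716.
Type II error: β = 1 − power = 1 − 0.9716 = 0.0284.

β ≈ 0.028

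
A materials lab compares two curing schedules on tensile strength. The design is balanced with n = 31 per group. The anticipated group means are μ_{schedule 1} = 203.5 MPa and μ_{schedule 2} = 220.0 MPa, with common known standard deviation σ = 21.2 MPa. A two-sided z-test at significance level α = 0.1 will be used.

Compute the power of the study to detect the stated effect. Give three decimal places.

Standardized effect: d = |μ_{schedule 1} − μ_{schedule 2}| / σ = |203.5 − 220.0| / 21.2 = 0.7783
Noncentrality parameter: δ = d·√(n/2) = 0.7783 × √(31/2) = 3.0642
Critical value for a two-sided test at α = 0.1: z_{α/2} = 1.645.
Power = Φ(δ − 1.645) + Φ(−δ − 1.645) = Φ(1.419) + Φ(-4.709) = 0.9221 + 0.0000 = 0.9221.

Power ≈ 0.922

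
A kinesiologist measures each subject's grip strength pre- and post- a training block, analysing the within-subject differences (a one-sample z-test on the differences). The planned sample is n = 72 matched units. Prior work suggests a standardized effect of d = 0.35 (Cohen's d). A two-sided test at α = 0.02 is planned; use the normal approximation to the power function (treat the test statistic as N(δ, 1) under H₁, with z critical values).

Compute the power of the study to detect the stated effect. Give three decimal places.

Noncentrality parameter: δ = d·√n = 0.35 × √72 = 2.9698
Two-sided α = 0.02 → critical value z_{0.01} = 2.326.
Power = Φ(δ − 2.326) + Φ(−δ − 2.326) = Φ(0.644) + Φ(-5.296) = 0.7401 + 0.0000 = 0.7401.

Power ≈ 0.740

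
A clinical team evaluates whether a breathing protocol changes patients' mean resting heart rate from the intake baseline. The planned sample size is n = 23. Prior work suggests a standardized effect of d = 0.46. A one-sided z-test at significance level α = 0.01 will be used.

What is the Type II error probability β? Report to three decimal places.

β ≈ 0.548

Noncentrality parameter: δ = d·√n = 0.46 × √23 = 2.2061
One-sided α = 0.01 → critical value z_{0.01} = 2.326.
Power = P(Z > 2.326 − δ) = Φ(-0.120) = 0.4521.
Type II error: β = 1 − power = 1 − 0.4521 = 0.5479.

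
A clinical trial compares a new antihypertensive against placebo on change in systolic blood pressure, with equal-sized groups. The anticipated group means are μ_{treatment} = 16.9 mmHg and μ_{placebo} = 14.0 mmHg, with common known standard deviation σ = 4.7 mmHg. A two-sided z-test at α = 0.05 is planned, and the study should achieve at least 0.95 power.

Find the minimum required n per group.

Standardized effect: d = |μ_{treatment} − μ_{placebo}| / σ = |16.9 − 14.0| / 4.7 = 0.6170
Set Φ(δ − 1.960) = 0.95; then δ − 1.960 = Φ⁻¹(0.95) = 1.645, giving δ = 3.605.
(The Φ(−δ − z_{α/2}) term is vanishingly small for δ > 0 and is dropped in the standard sample-size formula.)
δ = d·√(n/2) ⇒ n = 2(δ/d)² = 2 × (3.605 / 0.6170)² = 68.26.
Rounding up, n = 69 per group.

n = 69 per group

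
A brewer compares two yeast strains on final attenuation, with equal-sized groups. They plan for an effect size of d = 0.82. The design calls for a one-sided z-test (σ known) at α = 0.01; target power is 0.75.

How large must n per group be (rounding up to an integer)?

Set Φ(δ − 2.326) = 0.75; then δ − 2.326 = Φ⁻¹(0.75) = 0.674, giving δ = 3.001.
δ = d·√(n/2) ⇒ n = 2(δ/d)² = 2 × (3.001 / 0.82)² = 26.78.
Rounding up, n = 27 per group.

n = 27 per group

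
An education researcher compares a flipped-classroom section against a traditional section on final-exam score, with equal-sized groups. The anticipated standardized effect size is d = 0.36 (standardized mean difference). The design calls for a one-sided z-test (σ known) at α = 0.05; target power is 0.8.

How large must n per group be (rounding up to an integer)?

For power 0.8 need Φ(δ − z_{0.05}) = 0.8, so δ = z_{0.05} + z_{0.20} = 1.645 + 0.842 = 2.486.
δ = d·√(n/2) ⇒ n = 2(δ/d)² = 2 × (2.486 / 0.36)² = 95.41.
Round up to the next whole unit.

n = 96 per group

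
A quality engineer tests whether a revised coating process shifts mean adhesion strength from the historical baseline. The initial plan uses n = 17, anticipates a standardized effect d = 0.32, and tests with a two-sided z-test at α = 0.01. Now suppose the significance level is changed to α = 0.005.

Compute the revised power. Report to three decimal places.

Power ≈ 0.068

δ = d·√n = 0.32 × √17 = 1.3194 (unchanged). New critical value: z_{0.0025} = 2.807.
Revised power = Φ(δ − 2.807) + Φ(−δ − 2.807) = Φ(-1.488) + Φ(-4.126) = 0.0684 + 0.0000 = 0.0684.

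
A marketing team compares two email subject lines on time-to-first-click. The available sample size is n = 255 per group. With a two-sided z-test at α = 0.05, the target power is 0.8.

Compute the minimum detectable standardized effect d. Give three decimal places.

d ≈ 0.248

Need Φ(δ − 1.960) = 0.8, so δ = 1.960 + 0.842 = 2.802.
(Lower-tail contribution to power is negligible for δ > 0.)
δ = d·√(n/2) ⇒ d = δ/√(n/2) = 2.802/√(255/2) = 0.2481.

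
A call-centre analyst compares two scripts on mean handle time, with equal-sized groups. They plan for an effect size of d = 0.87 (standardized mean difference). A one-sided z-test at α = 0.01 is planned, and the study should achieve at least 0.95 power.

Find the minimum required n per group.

Set Φ(δ − 2.326) = 0.95; then δ − 2.326 = Φ⁻¹(0.95) = 1.645, giving δ = 3.971.
δ = d·√(n/2) ⇒ n = 2(δ/d)² = 2 × (3.971 / 0.87)² = 41.67.
Rounding up, n = 42 per group.

n = 42 per group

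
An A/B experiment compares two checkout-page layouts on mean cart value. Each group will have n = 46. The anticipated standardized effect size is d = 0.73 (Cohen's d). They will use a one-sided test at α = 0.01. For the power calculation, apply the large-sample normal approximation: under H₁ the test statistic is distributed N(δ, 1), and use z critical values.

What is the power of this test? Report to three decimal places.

Power ≈ 0.880

Noncentrality parameter: δ = d·√(n/2) = 0.73 × √(46/2) = 3.5010
Critical value for a one-sided test at α = 0.01: z_α = 2.326.
Power = P(Z > 2.326 − δ) = Φ(1.175) = 0.8799.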